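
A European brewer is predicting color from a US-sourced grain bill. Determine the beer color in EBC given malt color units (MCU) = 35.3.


SRM = 1.4922·MCU^0.6859;  EBC = SRM·1.97
SRM = 1.4922·35.3^0.6859 = 17.1967
EBC = 17.1967·1.97

33.8775 EBC


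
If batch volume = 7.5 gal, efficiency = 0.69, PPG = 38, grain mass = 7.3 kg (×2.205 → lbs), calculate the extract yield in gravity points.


points = lbs × PPG × eff / vol
lbs = 7.3 × 2.205 = 16.0965
points = 16.0965 × 38 × 0.69 / 7.5

56.2734 points


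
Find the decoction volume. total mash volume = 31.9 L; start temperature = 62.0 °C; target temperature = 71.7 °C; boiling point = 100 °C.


V_dec = V_total·(T_target − T_start)/(T_boil − T_start)
V_dec = 31.9·(71.7 − 62.0)/(100 − 62.0)

8.1429 L


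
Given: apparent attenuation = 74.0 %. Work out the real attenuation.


RA = AA · 0.8192
RA = 74.0 · 0.8192

60.6208 %


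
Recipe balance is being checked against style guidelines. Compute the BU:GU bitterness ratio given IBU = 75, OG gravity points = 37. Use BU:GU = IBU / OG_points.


BU:GU = 75 / 37

2.0270


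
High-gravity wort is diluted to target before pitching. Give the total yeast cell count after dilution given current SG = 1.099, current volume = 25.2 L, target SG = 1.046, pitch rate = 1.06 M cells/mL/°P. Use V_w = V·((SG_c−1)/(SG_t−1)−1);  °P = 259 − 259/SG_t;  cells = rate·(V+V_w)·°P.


V_w = 25.2·((1.099−1)/(1.046−1)−1) = 29.0348
V_final = 25.2 + 29.0348 = 54.2348
°P = 259 − 259/1.046 = 11.3901
cells = 1.06·54.2348·11.3901

654.8015 billion cells


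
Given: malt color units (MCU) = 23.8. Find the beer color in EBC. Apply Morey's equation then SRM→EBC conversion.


SRM = 1.4922·MCU^0.6859;  EBC = SRM·1.97
SRM = 1.4922·23.8^0.6859 = 13.1226
EBC = 13.1226·1.97

25.8516 EBC


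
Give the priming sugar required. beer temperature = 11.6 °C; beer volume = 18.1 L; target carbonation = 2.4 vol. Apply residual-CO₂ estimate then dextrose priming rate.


residual = 14.695·(0.01821 + 0.09011·e^(−0.04·T));  sugar = (target − residual)·4.0·V
residual = 14.695·(0.01821 + 0.09011·e^(−0.04·11.6)) = 1.1002
sugar = (2.4 − 1.1002)·4.0·18.1

94.1067 g


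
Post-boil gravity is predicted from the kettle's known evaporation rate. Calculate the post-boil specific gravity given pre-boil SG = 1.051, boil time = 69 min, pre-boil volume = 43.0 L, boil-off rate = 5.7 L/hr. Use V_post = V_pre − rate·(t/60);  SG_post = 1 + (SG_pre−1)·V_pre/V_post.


V_post = 43.0 − 5.7·(69/60) = 36.4450
SG_post = 1 + (1.051 − 1)·43.0/36.4450

1.0602


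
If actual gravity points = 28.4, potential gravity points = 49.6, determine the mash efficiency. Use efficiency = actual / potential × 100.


efficiency = 28.4 / 49.6 × 100

57.2581 %


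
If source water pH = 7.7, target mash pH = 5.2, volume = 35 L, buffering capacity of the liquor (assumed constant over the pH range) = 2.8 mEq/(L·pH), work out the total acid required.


acid = buffering capacity · (pH_source − pH_target) · V
acid = 2.8 · (7.7 − 5.2) · 35

245.0000 mEq


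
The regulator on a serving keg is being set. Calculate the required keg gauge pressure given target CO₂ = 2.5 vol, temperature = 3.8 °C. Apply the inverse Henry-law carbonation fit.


psi = vols/(0.01821 + 0.09011·e^(−0.04·T)) − 14.695
psi = 2.5/(0.01821 + 0.09011·e^(−0.04·3.8)) − 14.695

11.4520 psi


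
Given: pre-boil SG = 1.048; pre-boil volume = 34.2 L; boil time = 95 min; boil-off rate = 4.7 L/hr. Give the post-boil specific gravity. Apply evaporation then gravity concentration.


V_post = V_pre − rate·(t/60);  SG_post = 1 + (SG_pre−1)·V_pre/V_post
V_post = 34.2 − 4.7·(95/60) = 26.7583
SG_post = 1 + (1.048 − 1)·34.2/26.7583

1.0613


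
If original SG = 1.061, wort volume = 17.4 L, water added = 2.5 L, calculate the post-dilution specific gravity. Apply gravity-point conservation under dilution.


SG_new = 1 + (SG_old − 1)·V_old/(V_old + V_water)
pts = (1.061 − 1)·1000·17.4/(17.4 + 2.5) = 53.3367
SG_new = 1 + 53.3367/1000

1.0533


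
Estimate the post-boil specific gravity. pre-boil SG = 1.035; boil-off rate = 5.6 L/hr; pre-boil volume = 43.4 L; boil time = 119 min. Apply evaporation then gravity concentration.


V_post = V_pre − rate·(t/60);  SG_post = 1 + (SG_pre−1)·V_pre/V_post
V_post = 43.4 − 5.6·(119/60) = 32.2933
SG_post = 1 + (1.035 − 1)·43.4/32.2933

1.0470


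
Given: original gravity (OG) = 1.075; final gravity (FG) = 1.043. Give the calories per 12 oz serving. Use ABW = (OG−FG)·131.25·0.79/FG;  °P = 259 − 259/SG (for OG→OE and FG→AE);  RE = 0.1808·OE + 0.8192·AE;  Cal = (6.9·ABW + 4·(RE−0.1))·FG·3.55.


ABW = (1.075 − 1.043)·131.25·0.79/1.043 = 3.1812
OE = 259 − 259/1.075 = 18.0698 °P
AE = 259 − 259/1.043 = 10.6779 °P
RE = 0.1808·18.0698 + 0.8192·10.6779 = 12.0143 °P
Cal = (6.9·3.1812 + 4·(12.0143−0.1))·1.043·3.55

257.7325 kcal


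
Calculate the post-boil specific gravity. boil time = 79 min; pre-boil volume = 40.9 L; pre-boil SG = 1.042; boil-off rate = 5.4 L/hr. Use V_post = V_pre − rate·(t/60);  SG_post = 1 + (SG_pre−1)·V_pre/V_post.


V_post = 40.9 − 5.4·(79/60) = 33.7900
SG_post = 1 + (1.042 − 1)·40.9/33.7900

1.0508


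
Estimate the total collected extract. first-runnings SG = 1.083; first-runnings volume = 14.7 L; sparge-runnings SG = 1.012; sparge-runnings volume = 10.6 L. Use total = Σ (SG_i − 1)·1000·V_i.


first = (1.083 − 1)·1000·14.7 = 1220.1000
sparge = (1.012 − 1)·1000·10.6 = 127.2000
total = 1220.1000 + 127.2000

1347.3000 gravity·L


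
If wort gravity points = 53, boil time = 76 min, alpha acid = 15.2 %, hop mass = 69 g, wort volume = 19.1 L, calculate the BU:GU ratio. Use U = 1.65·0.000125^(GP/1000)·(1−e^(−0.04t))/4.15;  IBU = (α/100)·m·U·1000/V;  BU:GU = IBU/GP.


U = 1.65·0.000125^(53/1000)·(1−e^(−0.04·76))/4.15 = 0.2351
IBU = (15.2/100)·69·0.2351·1000/19.1 = 129.1052
BU:GU = 129.1052/53

2.4359


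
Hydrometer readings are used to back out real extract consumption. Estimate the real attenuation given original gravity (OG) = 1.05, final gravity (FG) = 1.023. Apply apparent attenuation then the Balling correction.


AA = (OG−FG)/(OG−1)·100;  RA = AA·0.8192
AA = (1.05 − 1.023)/(1.05 − 1)·100 = 54.0000
RA = 54.0000·0.8192

44.2368 %


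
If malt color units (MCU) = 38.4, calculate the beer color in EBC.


SRM = 1.4922·MCU^0.6859;  EBC = SRM·1.97
SRM = 1.4922·38.4^0.6859 = 18.2188
EBC = 18.2188·1.97

35.8910 EBC


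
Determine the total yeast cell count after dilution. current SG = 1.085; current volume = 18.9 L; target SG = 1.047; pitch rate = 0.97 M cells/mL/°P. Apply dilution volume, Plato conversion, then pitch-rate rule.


V_w = V·((SG_c−1)/(SG_t−1)−1);  °P = 259 − 259/SG_t;  cells = rate·(V+V_w)·°P
V_w = 18.9·((1.085−1)/(1.047−1)−1) = 15.2809
V_final = 18.9 + 15.2809 = 34.1809
°P = 259 − 259/1.047 = 11.6266
cells = 0.97·34.1809·11.6266

385.4833 billion cells


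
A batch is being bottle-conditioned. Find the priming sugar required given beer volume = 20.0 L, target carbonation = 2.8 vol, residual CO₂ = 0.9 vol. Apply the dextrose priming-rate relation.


sugar = (target − residual)·4.0·V
sugar = (2.8 − 0.9)·4.0·20.0

152.0000 g


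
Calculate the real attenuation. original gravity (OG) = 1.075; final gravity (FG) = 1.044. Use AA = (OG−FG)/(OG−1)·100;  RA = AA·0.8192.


AA = (1.075 − 1.044)/(1.075 − 1)·100 = 41.3333
RA = 41.3333·0.8192

33.8603 %


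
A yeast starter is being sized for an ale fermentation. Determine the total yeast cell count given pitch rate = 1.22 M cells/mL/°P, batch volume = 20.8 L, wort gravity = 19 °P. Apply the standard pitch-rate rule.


cells (billions) = rate · V_L · °P
cells = 1.22 · 20.8 · 19

482.1440 billion cells


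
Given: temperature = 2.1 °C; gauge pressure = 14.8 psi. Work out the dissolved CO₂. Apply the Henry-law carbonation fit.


vols = (P + 14.695)·(0.01821 + 0.09011·e^(−0.04·T))
vols = (14.8 + 14.695)·(0.01821 + 0.09011·e^(−0.04·2.1))

2.9808 volumes


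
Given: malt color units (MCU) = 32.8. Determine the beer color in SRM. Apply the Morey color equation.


SRM = 1.4922 · MCU^0.6859
SRM = 1.4922 · 32.8^0.6859

16.3518 SRM


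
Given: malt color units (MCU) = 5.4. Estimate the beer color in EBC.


SRM = 1.4922·MCU^0.6859;  EBC = SRM·1.97
SRM = 1.4922·5.4^0.6859 = 4.7443
EBC = 4.7443·1.97

9.3464 EBC


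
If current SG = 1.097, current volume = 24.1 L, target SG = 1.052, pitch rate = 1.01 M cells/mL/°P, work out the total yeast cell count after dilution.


V_w = V·((SG_c−1)/(SG_t−1)−1);  °P = 259 − 259/SG_t;  cells = rate·(V+V_w)·°P
V_w = 24.1·((1.097−1)/(1.052−1)−1) = 20.8558
V_final = 24.1 + 20.8558 = 44.9558
°P = 259 − 259/1.052 = 12.8023
cells = 1.01·44.9558·12.8023

581.2918 billion cells


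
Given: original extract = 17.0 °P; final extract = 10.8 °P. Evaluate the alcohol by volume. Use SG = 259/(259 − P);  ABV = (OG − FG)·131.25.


OG = 259/(259 − 17.0) = 1.0702
FG = 259/(259 − 10.8) = 1.0435
ABV = (1.0702 − 1.0435)·131.25

3.5089 % ABV


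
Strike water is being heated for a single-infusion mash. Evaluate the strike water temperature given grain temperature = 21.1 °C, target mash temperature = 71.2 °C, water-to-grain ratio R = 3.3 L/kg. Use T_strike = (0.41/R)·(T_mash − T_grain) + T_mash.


T_strike = (0.41/3.3)·(71.2 − 21.1) + 71.2

77.4245 °C


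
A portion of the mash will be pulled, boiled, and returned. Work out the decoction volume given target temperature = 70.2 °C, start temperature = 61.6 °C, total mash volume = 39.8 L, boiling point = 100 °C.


V_dec = V_total·(T_target − T_start)/(T_boil − T_start)
V_dec = 39.8·(70.2 − 61.6)/(100 − 61.6)

8.9135 L


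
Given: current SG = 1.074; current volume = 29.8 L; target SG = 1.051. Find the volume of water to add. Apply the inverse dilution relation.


V_water = V·((SG_curr − 1)/(SG_target − 1) − 1)
V_water = 29.8·((1.074 − 1)/(1.051 − 1) − 1)

13.4392 L


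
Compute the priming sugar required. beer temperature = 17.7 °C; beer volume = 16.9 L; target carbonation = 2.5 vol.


residual = 14.695·(0.01821 + 0.09011·e^(−0.04·T));  sugar = (target − residual)·4.0·V
residual = 14.695·(0.01821 + 0.09011·e^(−0.04·17.7)) = 0.9199
sugar = (2.5 − 0.9199)·4.0·16.9

106.8135 g


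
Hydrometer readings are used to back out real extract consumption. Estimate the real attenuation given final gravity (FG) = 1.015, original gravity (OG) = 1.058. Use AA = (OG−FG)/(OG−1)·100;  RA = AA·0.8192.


AA = (1.058 − 1.015)/(1.058 − 1)·100 = 74.1379
RA = 74.1379·0.8192

60.7338 %


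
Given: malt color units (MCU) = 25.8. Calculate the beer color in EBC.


SRM = 1.4922·MCU^0.6859;  EBC = SRM·1.97
SRM = 1.4922·25.8^0.6859 = 13.8694
EBC = 13.8694·1.97

27.3227 EBC


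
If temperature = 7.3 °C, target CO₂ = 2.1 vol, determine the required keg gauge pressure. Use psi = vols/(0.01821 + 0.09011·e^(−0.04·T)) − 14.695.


psi = 2.1/(0.01821 + 0.09011·e^(−0.04·7.3)) − 14.695

9.8660 psi


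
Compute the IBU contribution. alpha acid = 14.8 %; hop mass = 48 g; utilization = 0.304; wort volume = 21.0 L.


IBU = (α/100)·mass·U·1000 / V
IBU = (14.8/100)·48·0.304·1000 / 21.0

102.8389 IBU


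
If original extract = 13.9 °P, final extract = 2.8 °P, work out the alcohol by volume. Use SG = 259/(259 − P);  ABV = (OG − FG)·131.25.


OG = 259/(259 − 13.9) = 1.0567
FG = 259/(259 − 2.8) = 1.0109
ABV = (1.0567 − 1.0109)·131.25

6.0090 % ABV


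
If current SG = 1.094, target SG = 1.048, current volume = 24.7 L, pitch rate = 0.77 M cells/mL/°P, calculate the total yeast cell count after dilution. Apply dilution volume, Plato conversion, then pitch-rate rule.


V_w = V·((SG_c−1)/(SG_t−1)−1);  °P = 259 − 259/SG_t;  cells = rate·(V+V_w)·°P
V_w = 24.7·((1.094−1)/(1.048−1)−1) = 23.6708
V_final = 24.7 + 23.6708 = 48.3708
°P = 259 − 259/1.048 = 11.8626
cells = 0.77·48.3708·11.8626

441.8288 billion cells


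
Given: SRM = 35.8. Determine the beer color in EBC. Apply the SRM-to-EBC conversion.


EBC = SRM · 1.97
EBC = 35.8 · 1.97

70.5260 EBC


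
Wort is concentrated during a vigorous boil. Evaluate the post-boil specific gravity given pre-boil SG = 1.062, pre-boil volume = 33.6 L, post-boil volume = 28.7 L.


SG_post = 1 + (SG_pre − 1)·V_pre/V_post
pts_pre = (1.062 − 1)·1000 = 62.0000
pts_post = 62.0000·33.6/28.7 = 72.5854
SG_post = 1 + 72.5854/1000

1.0726


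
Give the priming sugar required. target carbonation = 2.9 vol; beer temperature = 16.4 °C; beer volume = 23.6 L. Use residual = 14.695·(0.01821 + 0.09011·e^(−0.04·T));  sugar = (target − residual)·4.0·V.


residual = 14.695·(0.01821 + 0.09011·e^(−0.04·16.4)) = 0.9547
sugar = (2.9 − 0.9547)·4.0·23.6

183.6329 g


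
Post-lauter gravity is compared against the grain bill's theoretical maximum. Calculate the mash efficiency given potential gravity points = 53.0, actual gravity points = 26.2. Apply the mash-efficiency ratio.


efficiency = actual / potential × 100
efficiency = 26.2 / 53.0 × 100

49.4340 %


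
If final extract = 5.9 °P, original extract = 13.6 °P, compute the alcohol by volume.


SG = 259/(259 − P);  ABV = (OG − FG)·131.25
OG = 259/(259 − 13.6) = 1.0554
FG = 259/(259 − 5.9) = 1.0233
ABV = (1.0554 − 1.0233)·131.25

4.2143 % ABV


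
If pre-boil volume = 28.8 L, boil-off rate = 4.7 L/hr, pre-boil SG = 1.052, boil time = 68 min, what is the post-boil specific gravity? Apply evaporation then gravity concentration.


V_post = V_pre − rate·(t/60);  SG_post = 1 + (SG_pre−1)·V_pre/V_post
V_post = 28.8 − 4.7·(68/60) = 23.4733
SG_post = 1 + (1.052 − 1)·28.8/23.4733

1.0638


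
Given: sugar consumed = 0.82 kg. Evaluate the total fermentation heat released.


Q = m_sugar · 590 kJ/kg
Q = 0.82 · 590

483.8000 kJ


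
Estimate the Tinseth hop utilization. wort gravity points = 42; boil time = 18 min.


U = 1.65·0.000125^(GP/1000) · (1 − e^(−0.04·t))/4.15
bigness = 1.65·0.000125^(42/1000) = 1.1312
boil_factor = (1 − e^(−0.04·18))/4.15 = 0.1237
U = 1.1312 · 0.1237

0.1399


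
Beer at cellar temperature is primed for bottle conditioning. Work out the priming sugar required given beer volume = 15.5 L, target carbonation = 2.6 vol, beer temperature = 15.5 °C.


residual = 14.695·(0.01821 + 0.09011·e^(−0.04·T));  sugar = (target − residual)·4.0·V
residual = 14.695·(0.01821 + 0.09011·e^(−0.04·15.5)) = 0.9799
sugar = (2.6 − 0.9799)·4.0·15.5

100.4447 g


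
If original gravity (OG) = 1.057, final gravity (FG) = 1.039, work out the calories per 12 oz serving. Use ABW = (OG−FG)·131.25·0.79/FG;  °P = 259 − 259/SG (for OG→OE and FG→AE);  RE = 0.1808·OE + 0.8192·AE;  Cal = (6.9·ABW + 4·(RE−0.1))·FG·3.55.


ABW = (1.057 − 1.039)·131.25·0.79/1.039 = 1.7963
OE = 259 − 259/1.057 = 13.9669 °P
AE = 259 − 259/1.039 = 9.7218 °P
RE = 0.1808·13.9669 + 0.8192·9.7218 = 10.4894 °P
Cal = (6.9·1.7963 + 4·(10.4894−0.1))·1.039·3.55

198.9993 kcal


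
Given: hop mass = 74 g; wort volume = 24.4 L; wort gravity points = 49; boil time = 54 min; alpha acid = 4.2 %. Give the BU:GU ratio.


U = 1.65·0.000125^(GP/1000)·(1−e^(−0.04t))/4.15;  IBU = (α/100)·m·U·1000/V;  BU:GU = IBU/GP
U = 1.65·0.000125^(49/1000)·(1−e^(−0.04·54))/4.15 = 0.2264
IBU = (4.2/100)·74·0.2264·1000/24.4 = 28.8443
BU:GU = 28.8443/49

0.5887


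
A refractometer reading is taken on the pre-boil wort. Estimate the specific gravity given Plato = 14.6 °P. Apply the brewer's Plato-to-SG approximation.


SG = 259/(259 − P)
SG = 259/(259 − 14.6)

1.0597


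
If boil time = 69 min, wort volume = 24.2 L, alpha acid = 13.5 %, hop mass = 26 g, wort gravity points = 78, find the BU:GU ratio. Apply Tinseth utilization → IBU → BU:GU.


U = 1.65·0.000125^(GP/1000)·(1−e^(−0.04t))/4.15;  IBU = (α/100)·m·U·1000/V;  BU:GU = IBU/GP
U = 1.65·0.000125^(78/1000)·(1−e^(−0.04·69))/4.15 = 0.1848
IBU = (13.5/100)·26·0.1848·1000/24.2 = 26.7973
BU:GU = 26.7973/78

0.3436


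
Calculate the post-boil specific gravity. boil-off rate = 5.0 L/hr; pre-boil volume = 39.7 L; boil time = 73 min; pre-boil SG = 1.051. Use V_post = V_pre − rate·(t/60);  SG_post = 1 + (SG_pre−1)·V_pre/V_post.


V_post = 39.7 − 5.0·(73/60) = 33.6167
SG_post = 1 + (1.051 − 1)·39.7/33.6167

1.0602


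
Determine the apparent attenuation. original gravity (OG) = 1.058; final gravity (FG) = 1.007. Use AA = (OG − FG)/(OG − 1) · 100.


AA = (1.058 − 1.007)/(1.058 − 1) · 100

87.9310 %


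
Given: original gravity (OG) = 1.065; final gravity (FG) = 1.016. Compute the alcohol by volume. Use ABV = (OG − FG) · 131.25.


ABV = (1.065 − 1.016) · 131.25

6.4312 % ABV


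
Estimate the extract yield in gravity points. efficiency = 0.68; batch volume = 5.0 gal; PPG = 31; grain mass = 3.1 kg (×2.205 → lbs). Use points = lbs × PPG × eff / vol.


lbs = 3.1 × 2.205 = 6.8355
points = 6.8355 × 31 × 0.68 / 5.0

28.8185 points


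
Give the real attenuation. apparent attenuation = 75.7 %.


RA = AA · 0.8192
RA = 75.7 · 0.8192

62.0134 %


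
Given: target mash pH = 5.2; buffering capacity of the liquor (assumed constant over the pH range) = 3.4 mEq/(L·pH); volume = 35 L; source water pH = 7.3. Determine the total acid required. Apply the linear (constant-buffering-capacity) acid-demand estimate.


acid = buffering capacity · (pH_source − pH_target) · V
acid = 3.4 · (7.3 − 5.2) · 35

249.9000 mEq


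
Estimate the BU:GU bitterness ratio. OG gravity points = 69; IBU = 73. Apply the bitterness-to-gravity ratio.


BU:GU = IBU / OG_points
BU:GU = 73 / 69

1.0580


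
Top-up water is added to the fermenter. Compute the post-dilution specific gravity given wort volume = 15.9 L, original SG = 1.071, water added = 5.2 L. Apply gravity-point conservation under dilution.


SG_new = 1 + (SG_old − 1)·V_old/(V_old + V_water)
pts = (1.071 − 1)·1000·15.9/(15.9 + 5.2) = 53.5024
SG_new = 1 + 53.5024/1000

1.0535


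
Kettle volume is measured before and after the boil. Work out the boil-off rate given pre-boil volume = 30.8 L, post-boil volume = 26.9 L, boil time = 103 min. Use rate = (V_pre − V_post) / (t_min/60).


rate = (30.8 − 26.9) / (103/60)

2.2718 L/hr


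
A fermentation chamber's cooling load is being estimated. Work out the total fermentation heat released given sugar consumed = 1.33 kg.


Q = m_sugar · 590 kJ/kg
Q = 1.33 · 590

784.7000 kJ


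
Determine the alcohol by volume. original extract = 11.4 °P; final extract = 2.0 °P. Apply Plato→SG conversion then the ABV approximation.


SG = 259/(259 − P);  ABV = (OG − FG)·131.25
OG = 259/(259 − 11.4) = 1.0460
FG = 259/(259 − 2.0) = 1.0078
ABV = (1.0460 − 1.0078)·131.25

5.0216 % ABV


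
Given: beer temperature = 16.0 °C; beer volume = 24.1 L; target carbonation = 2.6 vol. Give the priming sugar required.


residual = 14.695·(0.01821 + 0.09011·e^(−0.04·T));  sugar = (target − residual)·4.0·V
residual = 14.695·(0.01821 + 0.09011·e^(−0.04·16.0)) = 0.9658
sugar = (2.6 − 0.9658)·4.0·24.1

157.5351 g


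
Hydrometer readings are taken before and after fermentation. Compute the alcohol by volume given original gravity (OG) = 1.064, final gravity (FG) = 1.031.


ABV = (OG − FG) · 131.25
ABV = (1.064 − 1.031) · 131.25

4.3313 % ABV


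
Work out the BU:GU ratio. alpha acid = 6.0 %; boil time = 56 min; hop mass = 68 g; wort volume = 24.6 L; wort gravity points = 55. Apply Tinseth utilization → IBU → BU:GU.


U = 1.65·0.000125^(GP/1000)·(1−e^(−0.04t))/4.15;  IBU = (α/100)·m·U·1000/V;  BU:GU = IBU/GP
U = 1.65·0.000125^(55/1000)·(1−e^(−0.04·56))/4.15 = 0.2167
IBU = (6.0/100)·68·0.2167·1000/24.6 = 35.9423
BU:GU = 35.9423/55

0.6535


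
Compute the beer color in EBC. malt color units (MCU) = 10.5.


SRM = 1.4922·MCU^0.6859;  EBC = SRM·1.97
SRM = 1.4922·10.5^0.6859 = 7.4862
EBC = 7.4862·1.97

14.7478 EBC


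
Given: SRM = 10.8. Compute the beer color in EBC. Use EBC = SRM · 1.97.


EBC = 10.8 · 1.97

21.2760 EBC


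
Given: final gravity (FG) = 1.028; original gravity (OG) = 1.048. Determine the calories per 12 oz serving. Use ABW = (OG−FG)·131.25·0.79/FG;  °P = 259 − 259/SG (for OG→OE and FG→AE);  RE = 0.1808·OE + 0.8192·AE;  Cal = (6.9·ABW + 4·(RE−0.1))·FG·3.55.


ABW = (1.048 − 1.028)·131.25·0.79/1.028 = 2.0173
OE = 259 − 259/1.048 = 11.8626 °P
AE = 259 − 259/1.028 = 7.0545 °P
RE = 0.1808·11.8626 + 0.8192·7.0545 = 7.9238 °P
Cal = (6.9·2.0173 + 4·(7.9238−0.1))·1.028·3.55

165.0050 kcal


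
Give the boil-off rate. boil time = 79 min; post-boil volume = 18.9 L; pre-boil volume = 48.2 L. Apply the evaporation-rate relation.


rate = (V_pre − V_post) / (t_min/60)
rate = (48.2 − 18.9) / (79/60)

22.2532 L/hr


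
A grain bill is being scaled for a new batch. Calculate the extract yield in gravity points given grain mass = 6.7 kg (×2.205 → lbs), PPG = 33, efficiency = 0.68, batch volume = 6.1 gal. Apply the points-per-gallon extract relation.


points = lbs × PPG × eff / vol
lbs = 6.7 × 2.205 = 14.7735
points = 14.7735 × 33 × 0.68 / 6.1

54.3471 points


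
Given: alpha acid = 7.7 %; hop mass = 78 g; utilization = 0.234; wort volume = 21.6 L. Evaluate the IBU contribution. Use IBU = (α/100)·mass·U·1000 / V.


IBU = (7.7/100)·78·0.234·1000 / 21.6

65.0650 IBU


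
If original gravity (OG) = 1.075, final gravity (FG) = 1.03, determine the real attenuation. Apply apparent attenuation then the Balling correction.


AA = (OG−FG)/(OG−1)·100;  RA = AA·0.8192
AA = (1.075 − 1.03)/(1.075 − 1)·100 = 60.0000
RA = 60.0000·0.8192

49.1520 %


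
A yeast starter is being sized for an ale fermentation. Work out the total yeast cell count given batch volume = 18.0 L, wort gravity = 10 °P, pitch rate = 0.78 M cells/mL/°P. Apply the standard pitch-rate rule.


cells (billions) = rate · V_L · °P
cells = 0.78 · 18.0 · 10

140.4000 billion cells


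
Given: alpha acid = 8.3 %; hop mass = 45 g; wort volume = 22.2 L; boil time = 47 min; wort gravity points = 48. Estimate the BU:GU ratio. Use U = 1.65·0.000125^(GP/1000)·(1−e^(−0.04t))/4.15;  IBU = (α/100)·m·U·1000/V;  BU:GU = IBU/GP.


U = 1.65·0.000125^(48/1000)·(1−e^(−0.04·47))/4.15 = 0.2189
IBU = (8.3/100)·45·0.2189·1000/22.2 = 36.8230
BU:GU = 36.8230/48

0.7671


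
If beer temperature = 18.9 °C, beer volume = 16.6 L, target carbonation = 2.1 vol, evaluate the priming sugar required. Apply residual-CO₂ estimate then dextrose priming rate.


residual = 14.695·(0.01821 + 0.09011·e^(−0.04·T));  sugar = (target − residual)·4.0·V
residual = 14.695·(0.01821 + 0.09011·e^(−0.04·18.9)) = 0.8893
sugar = (2.1 − 0.8893)·4.0·16.6

80.3874 g


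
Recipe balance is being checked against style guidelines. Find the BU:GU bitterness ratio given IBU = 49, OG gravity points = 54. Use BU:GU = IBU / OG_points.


BU:GU = 49 / 54

0.9074


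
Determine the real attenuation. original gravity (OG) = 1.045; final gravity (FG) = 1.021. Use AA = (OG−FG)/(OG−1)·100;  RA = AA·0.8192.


AA = (1.045 − 1.021)/(1.045 − 1)·100 = 53.3333
RA = 53.3333·0.8192

43.6907 %


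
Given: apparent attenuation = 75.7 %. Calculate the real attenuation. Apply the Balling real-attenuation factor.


RA = AA · 0.8192
RA = 75.7 · 0.8192

62.0134 %


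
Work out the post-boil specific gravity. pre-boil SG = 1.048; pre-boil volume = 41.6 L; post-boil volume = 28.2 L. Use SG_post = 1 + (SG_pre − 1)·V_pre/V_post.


pts_pre = (1.048 − 1)·1000 = 48.0000
pts_post = 48.0000·41.6/28.2 = 70.8085
SG_post = 1 + 70.8085/1000

1.0708


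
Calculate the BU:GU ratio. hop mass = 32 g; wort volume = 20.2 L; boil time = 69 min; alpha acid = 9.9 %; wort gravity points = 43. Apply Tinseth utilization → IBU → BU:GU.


U = 1.65·0.000125^(GP/1000)·(1−e^(−0.04t))/4.15;  IBU = (α/100)·m·U·1000/V;  BU:GU = IBU/GP
U = 1.65·0.000125^(43/1000)·(1−e^(−0.04·69))/4.15 = 0.2531
IBU = (9.9/100)·32·0.2531·1000/20.2 = 39.6863
BU:GU = 39.6863/43

0.9229


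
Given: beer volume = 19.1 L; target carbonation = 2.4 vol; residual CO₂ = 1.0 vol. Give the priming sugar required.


sugar = (target − residual)·4.0·V
sugar = (2.4 − 1.0)·4.0·19.1

106.9600 g


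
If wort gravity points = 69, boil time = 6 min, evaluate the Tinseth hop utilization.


U = 1.65·0.000125^(GP/1000) · (1 − e^(−0.04·t))/4.15
bigness = 1.65·0.000125^(69/1000) = 0.8875
boil_factor = (1 − e^(−0.04·6))/4.15 = 0.0514
U = 0.8875 · 0.0514

0.0456


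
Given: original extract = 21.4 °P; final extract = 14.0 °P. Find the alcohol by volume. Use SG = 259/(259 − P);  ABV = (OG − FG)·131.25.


OG = 259/(259 − 21.4) = 1.0901
FG = 259/(259 − 14.0) = 1.0571
ABV = (1.0901 − 1.0571)·131.25

4.3213 % ABV


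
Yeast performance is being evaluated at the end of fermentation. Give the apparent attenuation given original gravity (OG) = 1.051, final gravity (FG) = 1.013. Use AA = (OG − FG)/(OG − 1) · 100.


AA = (1.051 − 1.013)/(1.051 − 1) · 100

74.5098 %


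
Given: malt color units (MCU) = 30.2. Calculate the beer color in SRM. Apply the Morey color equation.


SRM = 1.4922 · MCU^0.6859
SRM = 1.4922 · 30.2^0.6859

15.4513 SRM


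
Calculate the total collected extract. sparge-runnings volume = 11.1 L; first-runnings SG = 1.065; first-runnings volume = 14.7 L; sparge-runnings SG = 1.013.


total = Σ (SG_i − 1)·1000·V_i
first = (1.065 − 1)·1000·14.7 = 955.5000
sparge = (1.013 − 1)·1000·11.1 = 144.3000
total = 955.5000 + 144.3000

1099.8000 gravity·L


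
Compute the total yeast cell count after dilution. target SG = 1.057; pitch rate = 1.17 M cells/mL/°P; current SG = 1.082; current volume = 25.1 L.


V_w = V·((SG_c−1)/(SG_t−1)−1);  °P = 259 − 259/SG_t;  cells = rate·(V+V_w)·°P
V_w = 25.1·((1.082−1)/(1.057−1)−1) = 11.0088
V_final = 25.1 + 11.0088 = 36.1088
°P = 259 − 259/1.057 = 13.9669
cells = 1.17·36.1088·13.9669

590.0628 billion cells


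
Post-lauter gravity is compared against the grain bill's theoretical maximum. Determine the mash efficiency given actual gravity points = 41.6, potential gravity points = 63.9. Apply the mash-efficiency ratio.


efficiency = actual / potential × 100
efficiency = 41.6 / 63.9 × 100

65.1017 %


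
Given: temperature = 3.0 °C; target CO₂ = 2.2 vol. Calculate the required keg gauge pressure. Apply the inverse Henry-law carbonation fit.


psi = vols/(0.01821 + 0.09011·e^(−0.04·T)) − 14.695
psi = 2.2/(0.01821 + 0.09011·e^(−0.04·3.0)) − 14.695

7.7241 psi


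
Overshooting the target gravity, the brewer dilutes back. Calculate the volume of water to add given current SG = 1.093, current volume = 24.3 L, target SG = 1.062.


V_water = V·((SG_curr − 1)/(SG_target − 1) − 1)
V_water = 24.3·((1.093 − 1)/(1.062 − 1) − 1)

12.1500 L


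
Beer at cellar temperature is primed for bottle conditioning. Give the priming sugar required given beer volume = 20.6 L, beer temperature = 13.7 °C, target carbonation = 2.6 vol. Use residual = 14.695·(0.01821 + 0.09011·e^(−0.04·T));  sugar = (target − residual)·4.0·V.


residual = 14.695·(0.01821 + 0.09011·e^(−0.04·13.7)) = 1.0331
sugar = (2.6 − 1.0331)·4.0·20.6

129.1123 g


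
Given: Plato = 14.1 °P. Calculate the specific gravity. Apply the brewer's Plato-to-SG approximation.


SG = 259/(259 − P)
SG = 259/(259 − 14.1)

1.0576


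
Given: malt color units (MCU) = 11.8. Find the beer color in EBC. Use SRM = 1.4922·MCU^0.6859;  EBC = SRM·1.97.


SRM = 1.4922·11.8^0.6859 = 8.1102
EBC = 8.1102·1.97

15.9771 EBC


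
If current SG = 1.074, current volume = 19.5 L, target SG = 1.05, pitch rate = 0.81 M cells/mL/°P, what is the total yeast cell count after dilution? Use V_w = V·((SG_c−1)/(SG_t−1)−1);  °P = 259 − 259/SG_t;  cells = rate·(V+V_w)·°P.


V_w = 19.5·((1.074−1)/(1.05−1)−1) = 9.3600
V_final = 19.5 + 9.3600 = 28.8600
°P = 259 − 259/1.05 = 12.3333
cells = 0.81·28.8600·12.3333

288.3114 billion cells


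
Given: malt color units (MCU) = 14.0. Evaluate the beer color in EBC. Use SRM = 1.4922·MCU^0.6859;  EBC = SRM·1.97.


SRM = 1.4922·14.0^0.6859 = 9.1192
EBC = 9.1192·1.97

17.9648 EBC


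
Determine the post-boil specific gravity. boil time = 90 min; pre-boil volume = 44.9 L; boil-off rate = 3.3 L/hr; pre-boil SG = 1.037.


V_post = V_pre − rate·(t/60);  SG_post = 1 + (SG_pre−1)·V_pre/V_post
V_post = 44.9 − 3.3·(90/60) = 39.9500
SG_post = 1 + (1.037 − 1)·44.9/39.9500

1.0416


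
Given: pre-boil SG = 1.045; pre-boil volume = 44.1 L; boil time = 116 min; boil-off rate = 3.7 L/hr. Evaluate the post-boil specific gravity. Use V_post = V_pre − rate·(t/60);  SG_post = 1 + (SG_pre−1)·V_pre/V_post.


V_post = 44.1 − 3.7·(116/60) = 36.9467
SG_post = 1 + (1.045 − 1)·44.1/36.9467

1.0537


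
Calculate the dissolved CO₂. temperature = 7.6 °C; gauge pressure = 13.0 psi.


vols = (P + 14.695)·(0.01821 + 0.09011·e^(−0.04·T))
vols = (13.0 + 14.695)·(0.01821 + 0.09011·e^(−0.04·7.6))

2.3457 volumes


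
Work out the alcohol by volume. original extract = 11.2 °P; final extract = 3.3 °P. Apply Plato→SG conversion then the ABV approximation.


SG = 259/(259 − P);  ABV = (OG − FG)·131.25
OG = 259/(259 − 11.2) = 1.0452
FG = 259/(259 − 3.3) = 1.0129
ABV = (1.0452 − 1.0129)·131.25

4.2383 % ABV


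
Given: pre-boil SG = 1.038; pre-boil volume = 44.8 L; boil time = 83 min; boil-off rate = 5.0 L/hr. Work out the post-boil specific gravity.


V_post = V_pre − rate·(t/60);  SG_post = 1 + (SG_pre−1)·V_pre/V_post
V_post = 44.8 − 5.0·(83/60) = 37.8833
SG_post = 1 + (1.038 − 1)·44.8/37.8833

1.0449


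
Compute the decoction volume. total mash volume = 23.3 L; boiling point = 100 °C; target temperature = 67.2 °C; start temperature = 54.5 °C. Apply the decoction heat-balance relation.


V_dec = V_total·(T_target − T_start)/(T_boil − T_start)
V_dec = 23.3·(67.2 − 54.5)/(100 − 54.5)

6.5035 L


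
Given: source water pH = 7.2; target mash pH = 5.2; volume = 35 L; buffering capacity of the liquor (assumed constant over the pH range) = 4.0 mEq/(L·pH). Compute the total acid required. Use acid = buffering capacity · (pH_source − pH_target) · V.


acid = 4.0 · (7.2 − 5.2) · 35

280.0000 mEq


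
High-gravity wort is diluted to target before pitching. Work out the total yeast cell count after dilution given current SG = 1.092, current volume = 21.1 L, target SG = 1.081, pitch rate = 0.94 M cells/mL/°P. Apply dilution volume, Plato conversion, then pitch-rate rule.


V_w = V·((SG_c−1)/(SG_t−1)−1);  °P = 259 − 259/SG_t;  cells = rate·(V+V_w)·°P
V_w = 21.1·((1.092−1)/(1.081−1)−1) = 2.8654
V_final = 21.1 + 2.8654 = 23.9654
°P = 259 − 259/1.081 = 19.4070
cells = 0.94·23.9654·19.4070

437.1920 billion cells


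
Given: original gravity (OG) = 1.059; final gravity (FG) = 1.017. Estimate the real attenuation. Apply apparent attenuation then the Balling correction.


AA = (OG−FG)/(OG−1)·100;  RA = AA·0.8192
AA = (1.059 − 1.017)/(1.059 − 1)·100 = 71.1864
RA = 71.1864·0.8192

58.3159 %


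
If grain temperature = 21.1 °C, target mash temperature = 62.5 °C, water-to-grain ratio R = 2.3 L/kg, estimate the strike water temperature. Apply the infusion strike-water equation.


T_strike = (0.41/R)·(T_mash − T_grain) + T_mash
T_strike = (0.41/2.3)·(62.5 − 21.1) + 62.5

69.8800 °C


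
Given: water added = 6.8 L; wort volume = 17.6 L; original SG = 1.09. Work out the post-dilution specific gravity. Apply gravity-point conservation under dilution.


SG_new = 1 + (SG_old − 1)·V_old/(V_old + V_water)
pts = (1.09 − 1)·1000·17.6/(17.6 + 6.8) = 64.9180
SG_new = 1 + 64.9180/1000

1.0649


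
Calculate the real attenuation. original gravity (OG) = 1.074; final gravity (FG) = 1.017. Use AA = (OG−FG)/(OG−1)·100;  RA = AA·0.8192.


AA = (1.074 − 1.017)/(1.074 − 1)·100 = 77.0270
RA = 77.0270·0.8192

63.1005 %


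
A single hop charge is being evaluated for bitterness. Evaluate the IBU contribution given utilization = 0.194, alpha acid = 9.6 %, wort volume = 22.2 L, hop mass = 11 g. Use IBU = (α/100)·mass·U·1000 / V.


IBU = (9.6/100)·11·0.194·1000 / 22.2

9.2281 IBU


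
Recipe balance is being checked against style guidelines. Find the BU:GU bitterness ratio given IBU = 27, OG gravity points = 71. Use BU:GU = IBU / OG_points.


BU:GU = 27 / 71

0.3803


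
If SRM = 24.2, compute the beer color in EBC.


EBC = SRM · 1.97
EBC = 24.2 · 1.97

47.6740 EBC


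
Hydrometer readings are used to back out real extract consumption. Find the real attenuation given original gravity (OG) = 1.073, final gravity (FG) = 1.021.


AA = (OG−FG)/(OG−1)·100;  RA = AA·0.8192
AA = (1.073 − 1.021)/(1.073 − 1)·100 = 71.2329
RA = 71.2329·0.8192

58.3540 %


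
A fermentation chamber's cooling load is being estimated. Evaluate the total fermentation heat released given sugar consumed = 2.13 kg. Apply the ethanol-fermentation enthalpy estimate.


Q = m_sugar · 590 kJ/kg
Q = 2.13 · 590

1256.7000 kJ


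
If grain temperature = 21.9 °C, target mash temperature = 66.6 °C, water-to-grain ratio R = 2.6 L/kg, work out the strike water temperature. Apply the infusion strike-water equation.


T_strike = (0.41/R)·(T_mash − T_grain) + T_mash
T_strike = (0.41/2.6)·(66.6 − 21.9) + 66.6

73.6488 °C


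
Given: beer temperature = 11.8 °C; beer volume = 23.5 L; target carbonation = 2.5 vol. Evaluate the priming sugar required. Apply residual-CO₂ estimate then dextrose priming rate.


residual = 14.695·(0.01821 + 0.09011·e^(−0.04·T));  sugar = (target − residual)·4.0·V
residual = 14.695·(0.01821 + 0.09011·e^(−0.04·11.8)) = 1.0935
sugar = (2.5 − 1.0935)·4.0·23.5

132.2064 g


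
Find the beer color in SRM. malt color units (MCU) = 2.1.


SRM = 1.4922 · MCU^0.6859
SRM = 1.4922 · 2.1^0.6859

2.4822 SRM


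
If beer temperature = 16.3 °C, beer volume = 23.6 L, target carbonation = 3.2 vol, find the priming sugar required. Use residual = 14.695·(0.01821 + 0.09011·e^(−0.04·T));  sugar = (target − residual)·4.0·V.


residual = 14.695·(0.01821 + 0.09011·e^(−0.04·16.3)) = 0.9575
sugar = (3.2 − 0.9575)·4.0·23.6

211.6929 g


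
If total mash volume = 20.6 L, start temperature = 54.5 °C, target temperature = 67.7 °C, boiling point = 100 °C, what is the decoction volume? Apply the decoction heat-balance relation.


V_dec = V_total·(T_target − T_start)/(T_boil − T_start)
V_dec = 20.6·(67.7 − 54.5)/(100 − 54.5)

5.9763 L


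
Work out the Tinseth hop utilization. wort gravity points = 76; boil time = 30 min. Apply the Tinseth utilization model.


U = 1.65·0.000125^(GP/1000) · (1 − e^(−0.04·t))/4.15
bigness = 1.65·0.000125^(76/1000) = 0.8334
boil_factor = (1 − e^(−0.04·30))/4.15 = 0.1684
U = 0.8334 · 0.1684

0.1403


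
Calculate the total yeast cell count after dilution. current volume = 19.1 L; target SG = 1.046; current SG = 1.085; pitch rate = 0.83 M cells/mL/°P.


V_w = V·((SG_c−1)/(SG_t−1)−1);  °P = 259 − 259/SG_t;  cells = rate·(V+V_w)·°P
V_w = 19.1·((1.085−1)/(1.046−1)−1) = 16.1935
V_final = 19.1 + 16.1935 = 35.2935
°P = 259 − 259/1.046 = 11.3901
cells = 0.83·35.2935·11.3901

333.6556 billion cells


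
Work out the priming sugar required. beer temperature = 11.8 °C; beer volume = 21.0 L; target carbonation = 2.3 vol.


residual = 14.695·(0.01821 + 0.09011·e^(−0.04·T));  sugar = (target − residual)·4.0·V
residual = 14.695·(0.01821 + 0.09011·e^(−0.04·11.8)) = 1.0935
sugar = (2.3 − 1.0935)·4.0·21.0

101.3418 g


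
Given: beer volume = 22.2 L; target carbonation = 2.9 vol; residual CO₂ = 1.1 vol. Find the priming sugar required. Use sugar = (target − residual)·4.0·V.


sugar = (2.9 − 1.1)·4.0·22.2

159.8400 g


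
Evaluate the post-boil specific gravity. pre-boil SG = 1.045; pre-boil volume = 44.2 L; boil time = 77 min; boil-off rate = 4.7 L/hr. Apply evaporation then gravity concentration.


V_post = V_pre − rate·(t/60);  SG_post = 1 + (SG_pre−1)·V_pre/V_post
V_post = 44.2 − 4.7·(77/60) = 38.1683
SG_post = 1 + (1.045 − 1)·44.2/38.1683

1.0521


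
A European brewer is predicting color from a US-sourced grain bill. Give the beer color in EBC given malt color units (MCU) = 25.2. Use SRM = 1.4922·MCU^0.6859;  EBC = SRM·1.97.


SRM = 1.4922·25.2^0.6859 = 13.6473
EBC = 13.6473·1.97

26.8852 EBC


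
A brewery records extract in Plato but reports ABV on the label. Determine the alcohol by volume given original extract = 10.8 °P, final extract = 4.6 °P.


SG = 259/(259 − P);  ABV = (OG − FG)·131.25
OG = 259/(259 − 10.8) = 1.0435
FG = 259/(259 − 4.6) = 1.0181
ABV = (1.0435 − 1.0181)·131.25

3.3379 % ABV


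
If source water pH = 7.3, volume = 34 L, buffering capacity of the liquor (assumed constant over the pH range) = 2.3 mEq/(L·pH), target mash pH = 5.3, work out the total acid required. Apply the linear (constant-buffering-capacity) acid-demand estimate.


acid = buffering capacity · (pH_source − pH_target) · V
acid = 2.3 · (7.3 − 5.3) · 34

156.4000 mEq


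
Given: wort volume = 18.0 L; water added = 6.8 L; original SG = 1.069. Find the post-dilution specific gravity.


SG_new = 1 + (SG_old − 1)·V_old/(V_old + V_water)
pts = (1.069 − 1)·1000·18.0/(18.0 + 6.8) = 50.0806
SG_new = 1 + 50.0806/1000

1.0501


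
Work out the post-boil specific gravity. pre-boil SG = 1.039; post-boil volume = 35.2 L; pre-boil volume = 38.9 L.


SG_post = 1 + (SG_pre − 1)·V_pre/V_post
pts_pre = (1.039 − 1)·1000 = 39.0000
pts_post = 39.0000·38.9/35.2 = 43.0994
SG_post = 1 + 43.0994/1000

1.0431


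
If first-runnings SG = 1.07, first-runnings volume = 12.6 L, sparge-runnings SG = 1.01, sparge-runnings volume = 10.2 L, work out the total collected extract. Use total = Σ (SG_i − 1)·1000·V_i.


first = (1.07 − 1)·1000·12.6 = 882.0000
sparge = (1.01 − 1)·1000·10.2 = 102.0000
total = 882.0000 + 102.0000

984.0000 gravity·L


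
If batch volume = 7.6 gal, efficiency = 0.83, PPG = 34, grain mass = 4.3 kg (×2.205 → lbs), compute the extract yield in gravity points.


points = lbs × PPG × eff / vol
lbs = 4.3 × 2.205 = 9.4815
points = 9.4815 × 34 × 0.83 / 7.6

35.2063 points


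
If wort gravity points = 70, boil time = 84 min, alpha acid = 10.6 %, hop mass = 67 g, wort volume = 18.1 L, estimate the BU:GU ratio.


U = 1.65·0.000125^(GP/1000)·(1−e^(−0.04t))/4.15;  IBU = (α/100)·m·U·1000/V;  BU:GU = IBU/GP
U = 1.65·0.000125^(70/1000)·(1−e^(−0.04·84))/4.15 = 0.2046
IBU = (10.6/100)·67·0.2046·1000/18.1 = 80.2727
BU:GU = 80.2727/70

1.1468


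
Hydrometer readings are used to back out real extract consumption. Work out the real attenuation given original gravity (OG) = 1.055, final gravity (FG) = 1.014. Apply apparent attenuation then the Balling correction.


AA = (OG−FG)/(OG−1)·100;  RA = AA·0.8192
AA = (1.055 − 1.014)/(1.055 − 1)·100 = 74.5455
RA = 74.5455·0.8192

61.0676 %
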